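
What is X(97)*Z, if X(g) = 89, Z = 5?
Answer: 445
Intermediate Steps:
X(97)*Z = 89*5 = 445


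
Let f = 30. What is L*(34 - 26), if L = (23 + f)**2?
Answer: 22472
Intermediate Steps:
L = 2809 (L = (23 + 30)**2 = 53**2 = 2809)
L*(34 - 26) = 2809*(34 - 26) = 2809*8 = 22472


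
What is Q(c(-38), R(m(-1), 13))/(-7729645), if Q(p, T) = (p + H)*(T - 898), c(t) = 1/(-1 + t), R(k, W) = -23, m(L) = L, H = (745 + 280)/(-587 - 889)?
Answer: -103459/1205824620 ≈ -8.5799e-5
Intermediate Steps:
H = -25/36 (H = 1025/(-1476) = 1025*(-1/1476) = -25/36 ≈ -0.69444)
Q(p, T) = (-898 + T)*(-25/36 + p) (Q(p, T) = (p - 25/36)*(T - 898) = (-25/36 + p)*(-898 + T) = (-898 + T)*(-25/36 + p))
Q(c(-38), R(m(-1), 13))/(-7729645) = (11225/18 - 898/(-1 - 38) - 25/36*(-23) - 23/(-1 - 38))/(-7729645) = (11225/18 - 898/(-39) + 575/36 - 23/(-39))*(-1/7729645) = (11225/18 - 898*(-1/39) + 575/36 - 23*(-1/39))*(-1/7729645) = (11225/18 + 898/39 + 575/36 + 23/39)*(-1/7729645) = (103459/156)*(-1/7729645) = -103459/1205824620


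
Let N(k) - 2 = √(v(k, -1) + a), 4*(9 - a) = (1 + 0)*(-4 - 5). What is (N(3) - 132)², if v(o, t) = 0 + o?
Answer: (260 - √57)²/4 ≈ 15933.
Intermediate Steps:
v(o, t) = o
a = 45/4 (a = 9 - (1 + 0)*(-4 - 5)/4 = 9 - (-9)/4 = 9 - ¼*(-9) = 9 + 9/4 = 45/4 ≈ 11.250)
N(k) = 2 + √(45/4 + k) (N(k) = 2 + √(k + 45/4) = 2 + √(45/4 + k))
(N(3) - 132)² = ((2 + √(45 + 4*3)/2) - 132)² = ((2 + √(45 + 12)/2) - 132)² = ((2 + √57/2) - 132)² = (-130 + √57/2)²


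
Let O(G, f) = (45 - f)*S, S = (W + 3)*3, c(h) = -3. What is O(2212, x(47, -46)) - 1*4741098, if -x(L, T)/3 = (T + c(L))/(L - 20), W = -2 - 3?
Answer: -14224006/3 ≈ -4.7413e+6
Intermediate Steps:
W = -5
S = -6 (S = (-5 + 3)*3 = -2*3 = -6)
x(L, T) = -3*(-3 + T)/(-20 + L) (x(L, T) = -3*(T - 3)/(L - 20) = -3*(-3 + T)/(-20 + L))
O(G, f) = -270 + 6*f (O(G, f) = (45 - f)*(-6) = -270 + 6*f)
O(2212, x(47, -46)) - 1*4741098 = (-270 + 6*(3*(3 - 1*(-46))/(-20 + 47))) - 1*4741098 = (-270 + 6*(3*(3 + 46)/27)) - 4741098 = (-270 + 6*(3*(1/27)*49)) - 4741098 = (-270 + 6*(49/9)) - 4741098 = (-270 + 98/3) - 4741098 = -712/3 - 4741098 = -14224006/3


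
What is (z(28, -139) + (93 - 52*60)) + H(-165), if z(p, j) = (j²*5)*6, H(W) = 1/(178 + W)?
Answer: 7495840/13 ≈ 5.7660e+5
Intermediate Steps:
z(p, j) = 30*j² (z(p, j) = (5*j²)*6 = 30*j²)
(z(28, -139) + (93 - 52*60)) + H(-165) = (30*(-139)² + (93 - 52*60)) + 1/(178 - 165) = (30*19321 + (93 - 3120)) + 1/13 = (579630 - 3027) + 1/13 = 576603 + 1/13 = 7495840/13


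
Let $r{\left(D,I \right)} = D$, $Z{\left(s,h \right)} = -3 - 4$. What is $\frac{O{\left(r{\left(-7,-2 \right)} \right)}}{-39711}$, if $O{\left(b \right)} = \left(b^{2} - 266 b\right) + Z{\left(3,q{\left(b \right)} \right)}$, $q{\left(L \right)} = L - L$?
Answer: $- \frac{272}{5673} \approx -0.047946$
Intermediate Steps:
$q{\left(L \right)} = 0$
$Z{\left(s,h \right)} = -7$ ($Z{\left(s,h \right)} = -3 - 4 = -7$)
$O{\left(b \right)} = -7 + b^{2} - 266 b$ ($O{\left(b \right)} = \left(b^{2} - 266 b\right) - 7 = -7 + b^{2} - 266 b$)
$\frac{O{\left(r{\left(-7,-2 \right)} \right)}}{-39711} = \frac{-7 + \left(-7\right)^{2} - -1862}{-39711} = \left(-7 + 49 + 1862\right) \left(- \frac{1}{39711}\right) = 1904 \left(- \frac{1}{39711}\right) = - \frac{272}{5673}$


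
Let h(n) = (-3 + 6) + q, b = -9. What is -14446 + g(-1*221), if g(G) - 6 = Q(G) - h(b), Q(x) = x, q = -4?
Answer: -14660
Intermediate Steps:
h(n) = -1 (h(n) = (-3 + 6) - 4 = 3 - 4 = -1)
g(G) = 7 + G (g(G) = 6 + (G - 1*(-1)) = 6 + (G + 1) = 6 + (1 + G) = 7 + G)
-14446 + g(-1*221) = -14446 + (7 - 1*221) = -14446 + (7 - 221) = -14446 - 214 = -14660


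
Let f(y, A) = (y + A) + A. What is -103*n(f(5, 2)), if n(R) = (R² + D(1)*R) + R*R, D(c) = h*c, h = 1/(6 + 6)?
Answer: -67053/4 ≈ -16763.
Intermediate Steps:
f(y, A) = y + 2*A (f(y, A) = (A + y) + A = y + 2*A)
h = 1/12 ≈ 0.083333
D(c) = c/12
n(R) = 2*R² + R/12 (n(R) = (R² + ((1/12)*1)*R) + R*R = (R² + R/12) + R² = 2*R² + R/12)
-103*n(f(5, 2)) = -103*(5 + 2*2)*(1 + 24*(5 + 2*2))/12 = -103*(5 + 4)*(1 + 24*(5 + 4))/12 = -103*9*(1 + 24*9)/12 = -103*9*(1 + 216)/12 = -103*9*217/12 = -103*651/4 = -67053/4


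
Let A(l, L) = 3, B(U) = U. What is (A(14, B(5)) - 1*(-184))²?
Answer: 34969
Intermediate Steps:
(A(14, B(5)) - 1*(-184))² = (3 - 1*(-184))² = (3 + 184)² = 187² = 34969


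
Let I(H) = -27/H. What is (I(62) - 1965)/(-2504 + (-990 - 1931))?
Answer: 121857/336350 ≈ 0.36229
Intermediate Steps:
(I(62) - 1965)/(-2504 + (-990 - 1931)) = (-27/62 - 1965)/(-2504 + (-990 - 1931)) = (-27*1/62 - 1965)/(-2504 - 2921) = (-27/62 - 1965)/(-5425) = -121857/62*(-1/5425) = 121857/336350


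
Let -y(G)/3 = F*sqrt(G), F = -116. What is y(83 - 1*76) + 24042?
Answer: 24042 + 348*sqrt(7) ≈ 24963.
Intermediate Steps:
y(G) = 348*sqrt(G) (y(G) = -(-348)*sqrt(G) = 348*sqrt(G))
y(83 - 1*76) + 24042 = 348*sqrt(83 - 1*76) + 24042 = 348*sqrt(83 - 76) + 24042 = 348*sqrt(7) + 24042 = 24042 + 348*sqrt(7)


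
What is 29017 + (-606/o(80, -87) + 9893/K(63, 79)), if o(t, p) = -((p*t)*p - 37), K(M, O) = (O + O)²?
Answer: 438606015638907/15115277612 ≈ 29017.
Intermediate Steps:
K(M, O) = 4*O² (K(M, O) = (2*O)² = 4*O²)
o(t, p) = 37 - t*p² (o(t, p) = -(t*p² - 37) = -(-37 + t*p²) = 37 - t*p²)
29017 + (-606/o(80, -87) + 9893/K(63, 79)) = 29017 + (-606/(37 - 1*80*(-87)²) + 9893/((4*79²))) = 29017 + (-606/(37 - 1*80*7569) + 9893/((4*6241))) = 29017 + (-606/(37 - 605520) + 9893/24964) = 29017 + (-606/(-605483) + 9893*(1/24964)) = 29017 + (-606*(-1/605483) + 9893/24964) = 29017 + (606/605483 + 9893/24964) = 29017 + 6005171503/15115277612 = 438606015638907/15115277612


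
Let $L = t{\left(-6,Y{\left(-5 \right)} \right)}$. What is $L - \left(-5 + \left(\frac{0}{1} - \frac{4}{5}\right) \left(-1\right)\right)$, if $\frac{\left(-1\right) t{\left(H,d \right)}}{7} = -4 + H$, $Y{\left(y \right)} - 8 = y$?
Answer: $\frac{371}{5} \approx 74.2$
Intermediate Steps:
$Y{\left(y \right)} = 8 + y$
$t{\left(H,d \right)} = 28 - 7 H$ ($t{\left(H,d \right)} = - 7 \left(-4 + H\right) = 28 - 7 H$)
$L = 70$ ($L = 28 - -42 = 28 + 42 = 70$)
$L - \left(-5 + \left(\frac{0}{1} - \frac{4}{5}\right) \left(-1\right)\right) = 70 - \left(-5 + \left(\frac{0}{1} - \frac{4}{5}\right) \left(-1\right)\right) = 70 - \left(-5 + \left(0 \cdot 1 - \frac{4}{5}\right) \left(-1\right)\right) = 70 - \left(-5 + \left(0 - \frac{4}{5}\right) \left(-1\right)\right) = 70 - \left(-5 - - \frac{4}{5}\right) = 70 - \left(-5 + \frac{4}{5}\right) = 70 - - \frac{21}{5} = 70 + \frac{21}{5} = \frac{371}{5}$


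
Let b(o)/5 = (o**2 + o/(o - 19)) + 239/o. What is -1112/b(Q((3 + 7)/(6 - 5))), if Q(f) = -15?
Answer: -113424/106849 ≈ -1.0615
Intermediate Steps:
b(o) = 5*o**2 + 1195/o + 5*o/(-19 + o) (b(o) = 5*((o**2 + o/(o - 19)) + 239/o) = 5*((o**2 + o/(-19 + o)) + 239/o) = 5*(o**2 + 239/o + o/(-19 + o)) = 5*o**2 + 1195/o + 5*o/(-19 + o))
-1112/b(Q((3 + 7)/(6 - 5))) = -1112*(-3*(-19 - 15)/(-4541 + (-15)**2 + (-15)**4 - 19*(-15)**3 + 239*(-15))) = -1112*102/(-4541 + 225 + 50625 - 19*(-3375) - 3585) = -1112*102/(-4541 + 225 + 50625 + 64125 - 3585) = -1112/(5*(-1/15)*(-1/34)*106849) = -1112/106849/102 = -1112*102/106849 = -113424/106849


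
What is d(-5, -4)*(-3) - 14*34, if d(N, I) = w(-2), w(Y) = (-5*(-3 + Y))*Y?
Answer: -326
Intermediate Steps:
w(Y) = Y*(15 - 5*Y) (w(Y) = (15 - 5*Y)*Y = Y*(15 - 5*Y))
d(N, I) = -50 (d(N, I) = 5*(-2)*(3 - 1*(-2)) = 5*(-2)*(3 + 2) = 5*(-2)*5 = -50)
d(-5, -4)*(-3) - 14*34 = -50*(-3) - 14*34 = 150 - 476 = -326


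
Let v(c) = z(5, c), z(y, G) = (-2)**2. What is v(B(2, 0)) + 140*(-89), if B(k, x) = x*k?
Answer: -12456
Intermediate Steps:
B(k, x) = k*x
z(y, G) = 4
v(c) = 4
v(B(2, 0)) + 140*(-89) = 4 + 140*(-89) = 4 - 12460 = -12456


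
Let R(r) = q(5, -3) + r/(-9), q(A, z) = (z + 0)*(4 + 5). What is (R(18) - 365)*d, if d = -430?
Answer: 169420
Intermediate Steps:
q(A, z) = 9*z (q(A, z) = z*9 = 9*z)
R(r) = -27 - r/9 (R(r) = 9*(-3) + r/(-9) = -27 + r*(-1/9) = -27 - r/9)
(R(18) - 365)*d = ((-27 - 1/9*18) - 365)*(-430) = ((-27 - 2) - 365)*(-430) = (-29 - 365)*(-430) = -394*(-430) = 169420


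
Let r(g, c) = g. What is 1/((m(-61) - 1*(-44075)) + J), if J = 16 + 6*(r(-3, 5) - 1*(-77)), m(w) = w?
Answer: 1/44474 ≈ 2.2485e-5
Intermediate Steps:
J = 460 (J = 16 + 6*(-3 - 1*(-77)) = 16 + 6*(-3 + 77) = 16 + 6*74 = 16 + 444 = 460)
1/((m(-61) - 1*(-44075)) + J) = 1/((-61 - 1*(-44075)) + 460) = 1/((-61 + 44075) + 460) = 1/(44014 + 460) = 1/44474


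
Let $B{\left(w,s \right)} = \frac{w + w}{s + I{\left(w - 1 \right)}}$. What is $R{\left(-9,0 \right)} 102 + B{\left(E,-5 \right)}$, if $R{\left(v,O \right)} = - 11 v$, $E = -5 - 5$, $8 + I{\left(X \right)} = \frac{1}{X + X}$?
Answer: $\frac{2898566}{287} \approx 10100.0$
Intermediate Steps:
$I{\left(X \right)} = -8 + \frac{1}{2 X}$ ($I{\left(X \right)} = -8 + \frac{1}{X + X} = -8 + \frac{1}{2 X}$)
$E = -10$ ($E = -5 - 5 = -10$)
$B{\left(w,s \right)} = \frac{2 w}{-8 + s + \frac{1}{2 \left(-1 + w\right)}}$ ($B{\left(w,s \right)} = \frac{w + w}{s - \left(8 - \frac{1}{2 \left(w - 1\right)}\right)} = \frac{2 w}{s - \left(8 - \frac{1}{2 \left(-1 + w\right)}\right)} = \frac{2 w}{-8 + s + \frac{1}{2 \left(-1 + w\right)}}$)
$R{\left(-9,0 \right)} 102 + B{\left(E,-5 \right)} = \left(-11\right) \left(-9\right) 102 + 4 \left(-10\right) \frac{1}{1 + 2 \left(-1 - 10\right) \left(-8 - 5\right)} \left(-1 - 10\right) = 99 \cdot 102 + 4 \left(-10\right) \frac{1}{1 + 2 \left(-11\right) \left(-13\right)} \left(-11\right) = 10098 + 4 \left(-10\right) \frac{1}{1 + 286} \left(-11\right) = 10098 + 4 \left(-10\right) \frac{1}{287} \left(-11\right) = 10098 + \frac{440}{287} = \frac{2898566}{287}$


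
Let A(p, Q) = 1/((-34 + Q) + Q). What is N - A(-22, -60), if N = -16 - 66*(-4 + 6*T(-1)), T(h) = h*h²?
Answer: 99177/154 ≈ 644.01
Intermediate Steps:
A(p, Q) = 1/(-34 + 2*Q)
T(h) = h³
N = 644 (N = -16 - 66*(-4 + 6*(-1)³) = -16 - 66*(-4 + 6*(-1)) = -16 - 66*(-4 - 6) = -16 - 66*(-10) = -16 + 660 = 644)
N - A(-22, -60) = 644 - 1/(2*(-17 - 60)) = 644 - 1/(2*(-77)) = 644 - (-1)/(2*77) = 644 - 1*(-1/154) = 644 + 1/154 = 99177/154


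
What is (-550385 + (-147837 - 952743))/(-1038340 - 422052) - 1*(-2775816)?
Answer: 4053781130837/1460392 ≈ 2.7758e+6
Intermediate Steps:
(-550385 + (-147837 - 952743))/(-1038340 - 422052) - 1*(-2775816) = (-550385 - 1100580)/(-1460392) + 2775816 = -1650965*(-1/1460392) + 2775816 = 1650965/1460392 + 2775816 = 4053781130837/1460392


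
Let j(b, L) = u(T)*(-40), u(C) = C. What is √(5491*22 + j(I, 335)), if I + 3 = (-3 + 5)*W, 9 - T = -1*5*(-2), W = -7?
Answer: √120842 ≈ 347.62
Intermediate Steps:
T = -1 (T = 9 - (-1*5)*(-2) = 9 - (-5)*(-2) = 9 - 1*10 = 9 - 10 = -1)
I = -17 (I = -3 + (-3 + 5)*(-7) = -3 + 2*(-7) = -3 - 14 = -17)
j(b, L) = 40 (j(b, L) = -1*(-40) = 40)
√(5491*22 + j(I, 335)) = √(5491*22 + 40) = √(120802 + 40) = √120842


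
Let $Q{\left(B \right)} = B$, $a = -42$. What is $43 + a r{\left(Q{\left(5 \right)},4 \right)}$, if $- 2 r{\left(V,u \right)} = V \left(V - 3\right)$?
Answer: $253$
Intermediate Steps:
$r{\left(V,u \right)} = - \frac{V \left(-3 + V\right)}{2}$ ($r{\left(V,u \right)} = - \frac{V \left(V - 3\right)}{2} = - \frac{V \left(-3 + V\right)}{2}$)
$43 + a r{\left(Q{\left(5 \right)},4 \right)} = 43 - 42 \cdot \frac{1}{2} \cdot 5 \left(3 - 5\right) = 43 - 42 \cdot \frac{1}{2} \cdot 5 \left(-2\right) = 43 - -210 = 43 + 210 = 253$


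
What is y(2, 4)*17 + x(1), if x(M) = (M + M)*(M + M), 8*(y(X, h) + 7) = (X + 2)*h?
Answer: -81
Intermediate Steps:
y(X, h) = -7 + h*(2 + X)/8 (y(X, h) = -7 + ((X + 2)*h)/8 = -7 + ((2 + X)*h)/8 = -7 + (h*(2 + X))/8 = -7 + h*(2 + X)/8)
x(M) = 4*M² (x(M) = (2*M)*(2*M) = 4*M²)
y(2, 4)*17 + x(1) = (-7 + (¼)*4 + (⅛)*2*4)*17 + 4*1² = (-7 + 1 + 1)*17 + 4*1 = -5*17 + 4 = -85 + 4 = -81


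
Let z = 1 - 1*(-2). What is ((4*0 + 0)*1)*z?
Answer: 0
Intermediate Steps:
z = 3 (z = 1 + 2 = 3)
((4*0 + 0)*1)*z = ((4*0 + 0)*1)*3 = ((0 + 0)*1)*3 = (0*1)*3 = 0*3 = 0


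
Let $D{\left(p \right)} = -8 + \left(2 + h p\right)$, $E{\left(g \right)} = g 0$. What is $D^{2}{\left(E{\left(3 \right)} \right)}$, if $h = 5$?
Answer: $36$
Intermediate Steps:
$E{\left(g \right)} = 0$
$D{\left(p \right)} = -6 + 5 p$ ($D{\left(p \right)} = -8 + \left(2 + 5 p\right) = -6 + 5 p$)
$D^{2}{\left(E{\left(3 \right)} \right)} = \left(-6 + 5 \cdot 0\right)^{2} = \left(-6 + 0\right)^{2} = \left(-6\right)^{2} = 36$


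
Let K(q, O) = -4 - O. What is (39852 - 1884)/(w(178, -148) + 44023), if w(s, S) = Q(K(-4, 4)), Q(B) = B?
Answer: 37968/44015 ≈ 0.86261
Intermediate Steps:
w(s, S) = -8 (w(s, S) = -4 - 1*4 = -4 - 4 = -8)
(39852 - 1884)/(w(178, -148) + 44023) = (39852 - 1884)/(-8 + 44023) = 37968/44015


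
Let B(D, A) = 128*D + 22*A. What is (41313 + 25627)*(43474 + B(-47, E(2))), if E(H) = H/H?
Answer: 2508911200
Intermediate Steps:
E(H) = 1
B(D, A) = 22*A + 128*D
(41313 + 25627)*(43474 + B(-47, E(2))) = (41313 + 25627)*(43474 + (22*1 + 128*(-47))) = 66940*(43474 + (22 - 6016)) = 66940*(43474 - 5994) = 66940*37480 = 2508911200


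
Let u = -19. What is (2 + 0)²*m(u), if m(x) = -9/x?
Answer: 36/19 ≈ 1.8947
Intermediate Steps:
(2 + 0)²*m(u) = (2 + 0)²*(-9/(-19)) = 2²*(-9*(-1/19)) = 4*(9/19) = 36/19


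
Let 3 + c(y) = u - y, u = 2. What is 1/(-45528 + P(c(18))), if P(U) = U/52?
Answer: -52/2367475 ≈ -2.1964e-5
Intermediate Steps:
c(y) = -1 - y (c(y) = -3 + (2 - y) = -1 - y)
P(U) = U/52 (P(U) = U*(1/52) = U/52)
1/(-45528 + P(c(18))) = 1/(-45528 + (-1 - 1*18)/52) = 1/(-45528 + (-1 - 18)/52) = 1/(-45528 + (1/52)*(-19)) = 1/(-45528 - 19/52) = 1/(-2367475/52) = -52/2367475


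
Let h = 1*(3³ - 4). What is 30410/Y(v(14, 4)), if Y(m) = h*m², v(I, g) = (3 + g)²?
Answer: 30410/55223 ≈ 0.55068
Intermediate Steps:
h = 23 (h = 1*(27 - 4) = 1*23 = 23)
Y(m) = 23*m²
30410/Y(v(14, 4)) = 30410/((23*((3 + 4)²)²)) = 30410/((23*(7²)²)) = 30410/((23*49²)) = 30410/((23*2401)) = 30410/55223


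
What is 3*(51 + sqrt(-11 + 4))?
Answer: 153 + 3*I*sqrt(7) ≈ 153.0 + 7.9373*I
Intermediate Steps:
3*(51 + sqrt(-11 + 4)) = 3*(51 + sqrt(-7)) = 3*(51 + I*sqrt(7)) = 153 + 3*I*sqrt(7)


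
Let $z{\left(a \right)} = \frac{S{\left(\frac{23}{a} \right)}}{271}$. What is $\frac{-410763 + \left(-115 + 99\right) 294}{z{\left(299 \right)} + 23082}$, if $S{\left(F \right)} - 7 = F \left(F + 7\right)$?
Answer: $- \frac{6342657711}{352377931} \approx -18.0$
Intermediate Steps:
$S{\left(F \right)} = 7 + F \left(7 + F\right)$ ($S{\left(F \right)} = 7 + F \left(F + 7\right) = 7 + F \left(7 + F\right)$)
$z{\left(a \right)} = \frac{7}{271} + \frac{161}{271 a} + \frac{529}{271 a^{2}}$ ($z{\left(a \right)} = \frac{7 + \left(\frac{23}{a}\right)^{2} + 7 \frac{23}{a}}{271} = \left(7 + \frac{529}{a^{2}} + \frac{161}{a}\right) \frac{1}{271} = \left(7 + \frac{161}{a} + \frac{529}{a^{2}}\right) \frac{1}{271} = \frac{7}{271} + \frac{161}{271 a} + \frac{529}{271 a^{2}}$)
$\frac{-410763 + \left(-115 + 99\right) 294}{z{\left(299 \right)} + 23082} = \frac{-410763 + \left(-115 + 99\right) 294}{\frac{529 + 7 \cdot 299^{2} + 161 \cdot 299}{271 \cdot 89401} + 23082} = \frac{-410763 - 4704}{\frac{1}{271} \cdot \frac{1}{89401} \left(529 + 7 \cdot 89401 + 48139\right) + 23082} = \frac{-410763 - 4704}{\frac{1}{271} \cdot \frac{1}{89401} \left(529 + 625807 + 48139\right) + 23082} = - \frac{415467}{\frac{1}{271} \cdot \frac{1}{89401} \cdot 674475 + 23082} = - \frac{415467}{\frac{1275}{45799} + 23082} = - \frac{415467}{\frac{1057133793}{45799}} = \left(-415467\right) \frac{45799}{1057133793} = - \frac{6342657711}{352377931}$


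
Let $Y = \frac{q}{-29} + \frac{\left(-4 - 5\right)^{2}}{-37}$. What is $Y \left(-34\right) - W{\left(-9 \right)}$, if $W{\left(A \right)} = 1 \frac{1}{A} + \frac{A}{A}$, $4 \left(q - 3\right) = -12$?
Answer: $\frac{24490}{333} \approx 73.544$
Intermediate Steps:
$q = 0$ ($q = 3 + \frac{1}{4} \left(-12\right) = 3 - 3 = 0$)
$Y = - \frac{81}{37}$ ($Y = \frac{0}{-29} + \frac{\left(-4 - 5\right)^{2}}{-37} = 0 \left(- \frac{1}{29}\right) + \left(-9\right)^{2} \left(- \frac{1}{37}\right) = 0 + 81 \left(- \frac{1}{37}\right) = 0 - \frac{81}{37} = - \frac{81}{37} \approx -2.1892$)
$W{\left(A \right)} = 1 + \frac{1}{A}$ ($W{\left(A \right)} = \frac{1}{A} + 1 = 1 + \frac{1}{A}$)
$Y \left(-34\right) - W{\left(-9 \right)} = \left(- \frac{81}{37}\right) \left(-34\right) - \frac{1 - 9}{-9} = \frac{2754}{37} - \left(- \frac{1}{9}\right) \left(-8\right) = \frac{2754}{37} - \frac{8}{9} = \frac{24490}{333}$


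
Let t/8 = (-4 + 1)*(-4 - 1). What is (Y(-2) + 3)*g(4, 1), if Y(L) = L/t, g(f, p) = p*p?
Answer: 179/60 ≈ 2.9833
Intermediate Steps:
g(f, p) = p**2
t = 120 (t = 8*((-4 + 1)*(-4 - 1)) = 8*(-3*(-5)) = 8*15 = 120)
Y(L) = L/120
(Y(-2) + 3)*g(4, 1) = ((1/120)*(-2) + 3)*1**2 = (-1/60 + 3)*1 = (179/60)*1 = 179/60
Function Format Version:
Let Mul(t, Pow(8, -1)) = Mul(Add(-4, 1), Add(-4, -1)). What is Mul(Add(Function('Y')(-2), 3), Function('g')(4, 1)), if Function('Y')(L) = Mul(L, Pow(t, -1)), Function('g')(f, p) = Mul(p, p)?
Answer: Rational(179, 60) ≈ 2.9833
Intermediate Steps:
Function('g')(f, p) = Pow(p, 2)
t = 120 (t = Mul(8, Mul(Add(-4, 1), Add(-4, -1))) = Mul(8, Mul(-3, -5)) = Mul(8, 15) = 120)
Function('Y')(L) = Mul(Rational(1, 120), L) (Function('Y')(L) = Mul(L, Pow(120, -1)) = Mul(L, Rational(1, 120)) = Mul(Rational(1, 120), L))
Mul(Add(Function('Y')(-2), 3), Function('g')(4, 1)) = Mul(Add(Mul(Rational(1, 120), -2), 3), Pow(1, 2)) = Mul(Add(Rational(-1, 60), 3), 1) = Mul(Rational(179, 60), 1) = Rational(179, 60)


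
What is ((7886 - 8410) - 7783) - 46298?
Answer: -54605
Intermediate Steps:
((7886 - 8410) - 7783) - 46298 = (-524 - 7783) - 46298 = -8307 - 46298 = -54605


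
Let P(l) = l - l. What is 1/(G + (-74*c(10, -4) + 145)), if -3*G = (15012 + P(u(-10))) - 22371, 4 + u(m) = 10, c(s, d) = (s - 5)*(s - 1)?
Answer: -1/732 ≈ -0.0013661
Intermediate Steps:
c(s, d) = (-1 + s)*(-5 + s) (c(s, d) = (-5 + s)*(-1 + s) = (-1 + s)*(-5 + s))
u(m) = 6 (u(m) = -4 + 10 = 6)
P(l) = 0
G = 2453 (G = -((15012 + 0) - 22371)/3 = -(15012 - 22371)/3 = -1/3*(-7359) = 2453)
1/(G + (-74*c(10, -4) + 145)) = 1/(2453 + (-74*(5 + 10**2 - 6*10) + 145)) = 1/(2453 + (-74*(5 + 100 - 60) + 145)) = 1/(2453 + (-74*45 + 145)) = 1/(2453 + (-3330 + 145)) = 1/(2453 - 3185) = 1/(-732) = -1/732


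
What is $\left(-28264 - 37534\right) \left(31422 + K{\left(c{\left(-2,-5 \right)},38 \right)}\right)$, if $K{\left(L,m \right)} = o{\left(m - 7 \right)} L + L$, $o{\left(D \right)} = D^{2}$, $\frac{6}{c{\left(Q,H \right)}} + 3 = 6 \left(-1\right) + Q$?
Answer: $- \frac{22362766260}{11} \approx -2.033 \cdot 10^{9}$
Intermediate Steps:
$c{\left(Q,H \right)} = \frac{6}{-9 + Q}$ ($c{\left(Q,H \right)} = \frac{6}{-3 + \left(6 \left(-1\right) + Q\right)} = \frac{6}{-3 + \left(-6 + Q\right)} = \frac{6}{-9 + Q}$)
$K{\left(L,m \right)} = L + L \left(-7 + m\right)^{2}$ ($K{\left(L,m \right)} = \left(m - 7\right)^{2} L + L = \left(-7 + m\right)^{2} L + L = L \left(-7 + m\right)^{2} + L = L + L \left(-7 + m\right)^{2}$)
$\left(-28264 - 37534\right) \left(31422 + K{\left(c{\left(-2,-5 \right)},38 \right)}\right) = \left(-28264 - 37534\right) \left(31422 + \frac{6}{-9 - 2} \left(1 + \left(-7 + 38\right)^{2}\right)\right) = - 65798 \left(31422 + \frac{6}{-11} \left(1 + 31^{2}\right)\right) = - 65798 \left(31422 + 6 \left(- \frac{1}{11}\right) \left(1 + 961\right)\right) = - 65798 \left(31422 - \frac{5772}{11}\right) = \left(-65798\right) \frac{339870}{11} = - \frac{22362766260}{11}$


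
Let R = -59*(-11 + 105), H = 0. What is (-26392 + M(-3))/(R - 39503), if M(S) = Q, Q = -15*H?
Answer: 26392/45049 ≈ 0.58585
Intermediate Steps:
R = -5546 (R = -59*94 = -5546)
Q = 0 (Q = -15*0 = 0)
M(S) = 0
(-26392 + M(-3))/(R - 39503) = (-26392 + 0)/(-5546 - 39503) = -26392/(-45049) = -26392*(-1/45049) = 26392/45049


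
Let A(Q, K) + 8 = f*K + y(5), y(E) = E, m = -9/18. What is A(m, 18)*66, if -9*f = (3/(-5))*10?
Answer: 594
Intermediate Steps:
m = -½ (m = -9*1/18 = -½ ≈ -0.50000)
f = ⅔ (f = -3/(-5)*10/9 = -3*(-⅕)*10/9 = -(-1)*10/15 = -⅑*(-6) = ⅔ ≈ 0.66667)
A(Q, K) = -3 + 2*K/3 (A(Q, K) = -8 + (2*K/3 + 5) = -8 + (5 + 2*K/3) = -3 + 2*K/3)
A(m, 18)*66 = (-3 + (⅔)*18)*66 = (-3 + 12)*66 = 9*66 = 594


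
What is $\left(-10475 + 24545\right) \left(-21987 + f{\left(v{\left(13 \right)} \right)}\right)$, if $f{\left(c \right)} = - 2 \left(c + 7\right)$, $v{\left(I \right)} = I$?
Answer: $-309919890$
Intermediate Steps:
$f{\left(c \right)} = -14 - 2 c$ ($f{\left(c \right)} = - 2 \left(7 + c\right) = -14 - 2 c$)
$\left(-10475 + 24545\right) \left(-21987 + f{\left(v{\left(13 \right)} \right)}\right) = \left(-10475 + 24545\right) \left(-21987 - 40\right) = 14070 \left(-21987 - 40\right) = 14070 \left(-22027\right) = -309919890$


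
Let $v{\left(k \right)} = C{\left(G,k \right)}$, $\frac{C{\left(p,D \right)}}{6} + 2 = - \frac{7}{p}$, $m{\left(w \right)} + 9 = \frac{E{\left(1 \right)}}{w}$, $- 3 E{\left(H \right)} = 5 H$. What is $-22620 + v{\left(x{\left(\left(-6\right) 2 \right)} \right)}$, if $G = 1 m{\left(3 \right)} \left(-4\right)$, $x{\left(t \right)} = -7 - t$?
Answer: $- \frac{3892893}{172} \approx -22633.0$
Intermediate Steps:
$E{\left(H \right)} = - \frac{5 H}{3}$
$m{\left(w \right)} = -9 - \frac{5}{3 w}$ ($m{\left(w \right)} = -9 + \frac{\left(- \frac{5}{3}\right) 1}{w} = -9 - \frac{5}{3 w}$)
$G = \frac{344}{9}$ ($G = 1 \left(-9 - \frac{5}{3 \cdot 3}\right) \left(-4\right) = 1 \left(-9 - \frac{5}{9}\right) \left(-4\right) = 1 \left(- \frac{86}{9}\right) \left(-4\right) = \left(- \frac{86}{9}\right) \left(-4\right) = \frac{344}{9} \approx 38.222$)
$C{\left(p,D \right)} = -12 - \frac{42}{p}$ ($C{\left(p,D \right)} = -12 + 6 \left(- \frac{7}{p}\right) = -12 - \frac{42}{p}$)
$v{\left(k \right)} = - \frac{2253}{172}$ ($v{\left(k \right)} = -12 - \frac{42}{\frac{344}{9}} = -12 - \frac{189}{172} = - \frac{2253}{172}$)
$-22620 + v{\left(x{\left(\left(-6\right) 2 \right)} \right)} = -22620 - \frac{2253}{172} = - \frac{3892893}{172}$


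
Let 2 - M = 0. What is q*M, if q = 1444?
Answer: 2888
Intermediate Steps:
M = 2 (M = 2 - 1*0 = 2 + 0 = 2)
q*M = 1444*2 = 2888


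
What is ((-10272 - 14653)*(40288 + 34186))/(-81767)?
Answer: 1856264450/81767 ≈ 22702.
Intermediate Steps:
((-10272 - 14653)*(40288 + 34186))/(-81767) = -24925*74474*(-1/81767) = -1856264450*(-1/81767) = 1856264450/81767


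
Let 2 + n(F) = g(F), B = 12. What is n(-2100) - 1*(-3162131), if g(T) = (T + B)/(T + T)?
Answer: 553372662/175 ≈ 3.1621e+6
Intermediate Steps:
g(T) = (12 + T)/(2*T) (g(T) = (T + 12)/(T + T) = (12 + T)/((2*T)) = (12 + T)*(1/(2*T)) = (12 + T)/(2*T))
n(F) = -2 + (12 + F)/(2*F)
n(-2100) - 1*(-3162131) = (-3/2 + 6/(-2100)) - 1*(-3162131) = (-3/2 + 6*(-1/2100)) + 3162131 = (-3/2 - 1/350) + 3162131 = -263/175 + 3162131 = 553372662/175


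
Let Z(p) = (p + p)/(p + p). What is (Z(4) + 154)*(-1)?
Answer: -155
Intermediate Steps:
Z(p) = 1 (Z(p) = (2*p)/((2*p)) = (2*p)*(1/(2*p)) = 1)
(Z(4) + 154)*(-1) = (1 + 154)*(-1) = 155*(-1) = -155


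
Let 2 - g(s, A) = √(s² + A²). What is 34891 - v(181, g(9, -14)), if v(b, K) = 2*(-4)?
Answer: 34899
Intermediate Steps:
g(s, A) = 2 - √(A² + s²) (g(s, A) = 2 - √(s² + A²) = 2 - √(A² + s²))
v(b, K) = -8
34891 - v(181, g(9, -14)) = 34891 - 1*(-8) = 34891 + 8 = 34899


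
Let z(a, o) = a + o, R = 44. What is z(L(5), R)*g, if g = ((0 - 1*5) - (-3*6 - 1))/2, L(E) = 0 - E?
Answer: 273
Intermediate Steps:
L(E) = -E
g = 7 (g = ((0 - 5) - (-18 - 1))*(½) = (-5 - 1*(-19))*(½) = (-5 + 19)*(½) = 14*(½) = 7)
z(L(5), R)*g = (-1*5 + 44)*7 = (-5 + 44)*7 = 39*7 = 273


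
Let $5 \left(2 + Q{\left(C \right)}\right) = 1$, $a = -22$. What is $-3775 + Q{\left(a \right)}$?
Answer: $- \frac{18884}{5} \approx -3776.8$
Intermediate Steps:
$Q{\left(C \right)} = - \frac{9}{5}$ ($Q{\left(C \right)} = -2 + \frac{1}{5} \cdot 1 = -2 + \frac{1}{5} = - \frac{9}{5}$)
$-3775 + Q{\left(a \right)} = -3775 - \frac{9}{5} = - \frac{18884}{5}$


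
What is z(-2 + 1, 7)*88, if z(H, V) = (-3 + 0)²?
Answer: 792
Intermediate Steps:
z(H, V) = 9 (z(H, V) = (-3)² = 9)
z(-2 + 1, 7)*88 = 9*88 = 792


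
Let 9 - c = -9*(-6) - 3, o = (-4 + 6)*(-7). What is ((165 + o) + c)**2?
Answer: 11881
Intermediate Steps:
o = -14 (o = 2*(-7) = -14)
c = -42 (c = 9 - (-9*(-6) - 3) = 9 - (54 - 3) = 9 - 1*51 = 9 - 51 = -42)
((165 + o) + c)**2 = ((165 - 14) - 42)**2 = (151 - 42)**2 = 109**2 = 11881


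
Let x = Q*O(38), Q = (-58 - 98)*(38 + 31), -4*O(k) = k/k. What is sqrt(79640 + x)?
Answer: sqrt(82331) ≈ 286.93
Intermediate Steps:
O(k) = -1/4 (O(k) = -k/(4*k) = -1/4*1 = -1/4)
Q = -10764 (Q = -156*69 = -10764)
x = 2691 (x = -10764*(-1/4) = 2691)
sqrt(79640 + x) = sqrt(79640 + 2691) = sqrt(82331)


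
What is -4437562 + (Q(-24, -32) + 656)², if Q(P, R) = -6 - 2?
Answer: -4017658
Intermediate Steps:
Q(P, R) = -8
-4437562 + (Q(-24, -32) + 656)² = -4437562 + (-8 + 656)² = -4437562 + 648² = -4437562 + 419904 = -4017658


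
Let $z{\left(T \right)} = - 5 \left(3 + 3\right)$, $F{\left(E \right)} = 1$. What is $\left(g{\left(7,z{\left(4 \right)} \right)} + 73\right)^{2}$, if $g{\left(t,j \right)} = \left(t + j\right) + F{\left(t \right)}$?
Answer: $2601$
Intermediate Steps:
$z{\left(T \right)} = -30$ ($z{\left(T \right)} = \left(-5\right) 6 = -30$)
$g{\left(t,j \right)} = 1 + j + t$ ($g{\left(t,j \right)} = \left(t + j\right) + 1 = \left(j + t\right) + 1 = 1 + j + t$)
$\left(g{\left(7,z{\left(4 \right)} \right)} + 73\right)^{2} = \left(\left(1 - 30 + 7\right) + 73\right)^{2} = \left(-22 + 73\right)^{2} = 51^{2} = 2601$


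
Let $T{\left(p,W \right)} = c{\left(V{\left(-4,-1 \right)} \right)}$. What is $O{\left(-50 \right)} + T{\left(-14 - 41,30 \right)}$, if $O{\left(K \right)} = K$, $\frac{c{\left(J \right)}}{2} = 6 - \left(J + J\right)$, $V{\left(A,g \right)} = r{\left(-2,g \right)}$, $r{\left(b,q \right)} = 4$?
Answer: $-54$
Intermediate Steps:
$V{\left(A,g \right)} = 4$
$c{\left(J \right)} = 12 - 4 J$ ($c{\left(J \right)} = 2 \left(6 - \left(J + J\right)\right) = 2 \left(6 - 2 J\right) = 12 - 4 J$)
$T{\left(p,W \right)} = -4$ ($T{\left(p,W \right)} = 12 - 16 = -4$)
$O{\left(-50 \right)} + T{\left(-14 - 41,30 \right)} = -50 - 4 = -54$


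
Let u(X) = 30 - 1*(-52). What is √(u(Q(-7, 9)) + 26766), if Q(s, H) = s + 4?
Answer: 4*√1678 ≈ 163.85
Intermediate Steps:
Q(s, H) = 4 + s
u(X) = 82 (u(X) = 30 + 52 = 82)
√(u(Q(-7, 9)) + 26766) = √(82 + 26766) = √26848 = 4*√1678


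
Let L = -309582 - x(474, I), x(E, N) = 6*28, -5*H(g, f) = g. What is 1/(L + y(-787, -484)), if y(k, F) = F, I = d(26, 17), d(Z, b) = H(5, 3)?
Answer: -1/310234 ≈ -3.2234e-6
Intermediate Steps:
H(g, f) = -g/5
d(Z, b) = -1 (d(Z, b) = -⅕*5 = -1)
I = -1
x(E, N) = 168
L = -309750 (L = -309582 - 1*168 = -309582 - 168 = -309750)
1/(L + y(-787, -484)) = 1/(-309750 - 484) = 1/(-310234) = -1/310234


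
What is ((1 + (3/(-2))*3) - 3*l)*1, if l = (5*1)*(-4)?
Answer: 113/2 ≈ 56.500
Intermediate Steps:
l = -20 (l = 5*(-4) = -20)
((1 + (3/(-2))*3) - 3*l)*1 = ((1 + (3/(-2))*3) - 3*(-20))*1 = ((1 + (3*(-1/2))*3) + 60)*1 = ((1 - 3/2*3) + 60)*1 = ((1 - 9/2) + 60)*1 = (-7/2 + 60)*1 = (113/2)*1 = 113/2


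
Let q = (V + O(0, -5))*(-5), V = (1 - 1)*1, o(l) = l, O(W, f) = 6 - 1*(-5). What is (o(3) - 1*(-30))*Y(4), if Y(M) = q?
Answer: -1815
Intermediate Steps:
O(W, f) = 11 (O(W, f) = 6 + 5 = 11)
V = 0 (V = 0*1 = 0)
q = -55 (q = (0 + 11)*(-5) = 11*(-5) = -55)
Y(M) = -55
(o(3) - 1*(-30))*Y(4) = (3 - 1*(-30))*(-55) = (3 + 30)*(-55) = 33*(-55) = -1815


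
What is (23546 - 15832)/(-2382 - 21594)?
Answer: -3857/11988 ≈ -0.32174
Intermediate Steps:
(23546 - 15832)/(-2382 - 21594) = 7714/(-23976) = 7714*(-1/23976) = -3857/11988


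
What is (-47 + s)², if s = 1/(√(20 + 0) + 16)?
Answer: (5538 + √5)²/13924 ≈ 2204.4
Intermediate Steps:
s = 1/(16 + 2*√5) (s = 1/(√20 + 16) = 1/(2*√5 + 16) = 1/(16 + 2*√5) ≈ 0.048847)
(-47 + s)² = (-47 + (4/59 - √5/118))² = (-2769/59 - √5/118)²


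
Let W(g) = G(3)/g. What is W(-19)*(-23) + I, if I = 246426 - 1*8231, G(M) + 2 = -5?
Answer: 4525544/19 ≈ 2.3819e+5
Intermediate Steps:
G(M) = -7 (G(M) = -2 - 5 = -7)
W(g) = -7/g
I = 238195 (I = 246426 - 8231 = 238195)
W(-19)*(-23) + I = -7/(-19)*(-23) + 238195 = -7*(-1/19)*(-23) + 238195 = (7/19)*(-23) + 238195 = -161/19 + 238195 = 4525544/19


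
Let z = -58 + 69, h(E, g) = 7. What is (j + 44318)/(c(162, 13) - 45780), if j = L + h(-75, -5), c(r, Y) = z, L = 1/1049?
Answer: -46496926/48011681 ≈ -0.96845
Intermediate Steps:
L = 1/1049 ≈ 0.00095329
z = 11
c(r, Y) = 11
j = 7344/1049 (j = 1/1049 + 7 = 7344/1049 ≈ 7.0010)
(j + 44318)/(c(162, 13) - 45780) = (7344/1049 + 44318)/(11 - 45780) = (46496926/1049)/(-45769) = (46496926/1049)*(-1/45769) = -46496926/48011681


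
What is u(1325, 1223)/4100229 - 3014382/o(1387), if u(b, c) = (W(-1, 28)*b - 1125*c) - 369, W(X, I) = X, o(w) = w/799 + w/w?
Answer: -4937684274827378/4481550297 ≈ -1.1018e+6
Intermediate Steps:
o(w) = 1 + w/799 (o(w) = w*(1/799) + 1 = w/799 + 1 = 1 + w/799)
u(b, c) = -369 - b - 1125*c (u(b, c) = (-b - 1125*c) - 369 = -369 - b - 1125*c)
u(1325, 1223)/4100229 - 3014382/o(1387) = (-369 - 1*1325 - 1125*1223)/4100229 - 3014382/(1 + (1/799)*1387) = (-369 - 1325 - 1375875)*(1/4100229) - 3014382/(1 + 1387/799) = -1377569*1/4100229 - 3014382/2186/799 = -1377569/4100229 - 3014382*799/2186 = -1377569/4100229 - 1204245609/1093 = -4937684274827378/4481550297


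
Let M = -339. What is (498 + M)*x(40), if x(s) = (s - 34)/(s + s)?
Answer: 477/40 ≈ 11.925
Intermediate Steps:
x(s) = (-34 + s)/(2*s) (x(s) = (-34 + s)/((2*s)) = (-34 + s)*(1/(2*s)) = (-34 + s)/(2*s))
(498 + M)*x(40) = (498 - 339)*((1/2)*(-34 + 40)/40) = 159*((1/2)*(1/40)*6) = 159*(3/40) = 477/40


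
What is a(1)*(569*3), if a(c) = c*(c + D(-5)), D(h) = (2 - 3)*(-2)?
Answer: 5121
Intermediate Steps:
D(h) = 2 (D(h) = -1*(-2) = 2)
a(c) = c*(2 + c) (a(c) = c*(c + 2) = c*(2 + c))
a(1)*(569*3) = (1*(2 + 1))*(569*3) = (1*3)*1707 = 3*1707 = 5121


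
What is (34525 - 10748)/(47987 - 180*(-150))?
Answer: 23777/74987 ≈ 0.31708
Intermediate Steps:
(34525 - 10748)/(47987 - 180*(-150)) = 23777/(47987 + 27000) = 23777/74987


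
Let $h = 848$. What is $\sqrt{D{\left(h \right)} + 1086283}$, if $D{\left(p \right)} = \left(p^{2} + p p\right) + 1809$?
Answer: $30 \sqrt{2807} \approx 1589.4$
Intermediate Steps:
$D{\left(p \right)} = 1809 + 2 p^{2}$ ($D{\left(p \right)} = \left(p^{2} + p^{2}\right) + 1809 = 2 p^{2} + 1809 = 1809 + 2 p^{2}$)
$\sqrt{D{\left(h \right)} + 1086283} = \sqrt{\left(1809 + 2 \cdot 848^{2}\right) + 1086283} = \sqrt{\left(1809 + 2 \cdot 719104\right) + 1086283} = \sqrt{\left(1809 + 1438208\right) + 1086283} = \sqrt{1440017 + 1086283} = \sqrt{2526300} = 30 \sqrt{2807}$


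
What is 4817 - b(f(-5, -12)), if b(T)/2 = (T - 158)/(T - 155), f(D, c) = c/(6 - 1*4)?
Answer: 775209/161 ≈ 4815.0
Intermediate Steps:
f(D, c) = c/2 (f(D, c) = c/(6 - 4) = c/2)
b(T) = 2*(-158 + T)/(-155 + T) (b(T) = 2*((T - 158)/(T - 155)) = 2*((-158 + T)/(-155 + T)) = 2*(-158 + T)/(-155 + T))
4817 - b(f(-5, -12)) = 4817 - 2*(-158 + (1/2)*(-12))/(-155 + (1/2)*(-12)) = 4817 - 2*(-158 - 6)/(-155 - 6) = 4817 - 2*(-164)/(-161) = 4817 - 2*(-1)*(-164)/161 = 4817 - 1*328/161 = 4817 - 328/161 = 775209/161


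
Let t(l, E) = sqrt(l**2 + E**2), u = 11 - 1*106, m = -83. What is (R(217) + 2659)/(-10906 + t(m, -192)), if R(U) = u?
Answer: -27962984/118897083 - 2564*sqrt(43753)/118897083 ≈ -0.23970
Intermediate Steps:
u = -95 (u = 11 - 106 = -95)
R(U) = -95
t(l, E) = sqrt(E**2 + l**2)
(R(217) + 2659)/(-10906 + t(m, -192)) = (-95 + 2659)/(-10906 + sqrt((-192)**2 + (-83)**2)) = 2564/(-10906 + sqrt(36864 + 6889)) = 2564/(-10906 + sqrt(43753))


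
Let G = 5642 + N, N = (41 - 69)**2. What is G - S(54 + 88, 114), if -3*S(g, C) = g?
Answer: 19420/3 ≈ 6473.3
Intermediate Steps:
N = 784 (N = (-28)**2 = 784)
S(g, C) = -g/3
G = 6426 (G = 5642 + 784 = 6426)
G - S(54 + 88, 114) = 6426 - (-1)*(54 + 88)/3 = 6426 - (-1)*142/3 = 6426 - 1*(-142/3) = 6426 + 142/3 = 19420/3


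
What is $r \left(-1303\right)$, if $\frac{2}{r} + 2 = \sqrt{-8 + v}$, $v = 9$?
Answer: $2606$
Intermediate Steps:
$r = -2$ ($r = \frac{2}{-2 + \sqrt{-8 + 9}} = \frac{2}{-2 + \sqrt{1}} = \frac{2}{-2 + 1} = \frac{2}{-1} = 2 \left(-1\right) = -2$)
$r \left(-1303\right) = \left(-2\right) \left(-1303\right) = 2606$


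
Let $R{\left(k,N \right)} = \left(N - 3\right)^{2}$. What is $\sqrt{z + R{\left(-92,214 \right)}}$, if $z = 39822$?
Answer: $\sqrt{84343} \approx 290.42$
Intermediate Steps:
$R{\left(k,N \right)} = \left(-3 + N\right)^{2}$
$\sqrt{z + R{\left(-92,214 \right)}} = \sqrt{39822 + \left(-3 + 214\right)^{2}} = \sqrt{39822 + 211^{2}} = \sqrt{39822 + 44521} = \sqrt{84343}$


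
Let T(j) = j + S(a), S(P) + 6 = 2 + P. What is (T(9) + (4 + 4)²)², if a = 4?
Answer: 5329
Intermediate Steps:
S(P) = -4 + P (S(P) = -6 + (2 + P) = -4 + P)
T(j) = j (T(j) = j + (-4 + 4) = j + 0 = j)
(T(9) + (4 + 4)²)² = (9 + (4 + 4)²)² = (9 + 8²)² = (9 + 64)² = 73² = 5329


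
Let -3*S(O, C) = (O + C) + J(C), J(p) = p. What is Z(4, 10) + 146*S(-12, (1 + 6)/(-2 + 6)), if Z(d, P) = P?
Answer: 1271/3 ≈ 423.67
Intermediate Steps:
S(O, C) = -2*C/3 - O/3 (S(O, C) = -((O + C) + C)/3 = -((C + O) + C)/3 = -(O + 2*C)/3 = -2*C/3 - O/3)
Z(4, 10) + 146*S(-12, (1 + 6)/(-2 + 6)) = 10 + 146*(-2*(1 + 6)/(3*(-2 + 6)) - ⅓*(-12)) = 10 + 146*(-14/(3*4) + 4) = 10 + 146*(-⅔*7/4 + 4) = 10 + 146*(-7/6 + 4) = 10 + 146*(17/6) = 10 + 1241/3 = 1271/3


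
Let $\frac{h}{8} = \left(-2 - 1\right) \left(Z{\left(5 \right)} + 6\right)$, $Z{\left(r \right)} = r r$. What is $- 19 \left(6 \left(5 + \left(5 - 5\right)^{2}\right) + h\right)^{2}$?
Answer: $-9686124$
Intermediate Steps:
$Z{\left(r \right)} = r^{2}$
$h = -744$ ($h = 8 \left(-2 - 1\right) \left(5^{2} + 6\right) = 8 \left(- 3 \left(25 + 6\right)\right) = 8 \left(\left(-3\right) 31\right) = 8 \left(-93\right) = -744$)
$- 19 \left(6 \left(5 + \left(5 - 5\right)^{2}\right) + h\right)^{2} = - 19 \left(6 \left(5 + \left(5 - 5\right)^{2}\right) - 744\right)^{2} = - 19 \left(6 \left(5 + 0^{2}\right) - 744\right)^{2} = - 19 \left(6 \left(5 + 0\right) - 744\right)^{2} = - 19 \left(6 \cdot 5 - 744\right)^{2} = - 19 \left(30 - 744\right)^{2} = - 19 \left(-714\right)^{2} = \left(-19\right) 509796 = -9686124$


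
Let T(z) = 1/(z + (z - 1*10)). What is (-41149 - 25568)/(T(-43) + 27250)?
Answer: -6404832/2615999 ≈ -2.4483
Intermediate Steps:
T(z) = 1/(-10 + 2*z) (T(z) = 1/(z + (z - 10)) = 1/(z + (-10 + z)) = 1/(-10 + 2*z))
(-41149 - 25568)/(T(-43) + 27250) = (-41149 - 25568)/(1/(2*(-5 - 43)) + 27250) = -66717/((1/2)/(-48) + 27250) = -66717/((1/2)*(-1/48) + 27250) = -66717/(-1/96 + 27250) = -66717/2615999/96 = -66717*96/2615999 = -6404832/2615999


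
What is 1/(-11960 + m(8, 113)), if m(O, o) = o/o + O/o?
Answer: -113/1351359 ≈ -8.3619e-5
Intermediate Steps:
m(O, o) = 1 + O/o
1/(-11960 + m(8, 113)) = 1/(-11960 + (8 + 113)/113) = 1/(-11960 + (1/113)*121) = 1/(-11960 + 121/113) = 1/(-1351359/113) = -113/1351359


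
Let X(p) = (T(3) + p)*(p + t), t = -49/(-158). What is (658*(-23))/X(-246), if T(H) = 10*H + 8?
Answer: -597793/2018588 ≈ -0.29614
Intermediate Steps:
T(H) = 8 + 10*H
t = 49/158 (t = -49*(-1/158) = 49/158 ≈ 0.31013)
X(p) = (38 + p)*(49/158 + p) (X(p) = ((8 + 10*3) + p)*(p + 49/158) = ((8 + 30) + p)*(49/158 + p) = (38 + p)*(49/158 + p))
(658*(-23))/X(-246) = (658*(-23))/(931/79 + (-246)**2 + (6053/158)*(-246)) = -15134/(931/79 + 60516 - 744519/79) = -15134/4037176/79 = -15134*79/4037176 = -597793/2018588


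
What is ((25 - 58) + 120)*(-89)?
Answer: -7743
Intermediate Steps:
((25 - 58) + 120)*(-89) = (-33 + 120)*(-89) = 87*(-89) = -7743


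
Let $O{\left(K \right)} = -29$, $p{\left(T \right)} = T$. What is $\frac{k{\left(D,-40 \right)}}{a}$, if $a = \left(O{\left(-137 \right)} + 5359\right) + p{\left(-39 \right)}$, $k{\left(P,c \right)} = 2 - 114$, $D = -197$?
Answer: $- \frac{112}{5291} \approx -0.021168$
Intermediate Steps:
$k{\left(P,c \right)} = -112$
$a = 5291$ ($a = \left(-29 + 5359\right) - 39 = 5330 - 39 = 5291$)
$\frac{k{\left(D,-40 \right)}}{a} = - \frac{112}{5291}$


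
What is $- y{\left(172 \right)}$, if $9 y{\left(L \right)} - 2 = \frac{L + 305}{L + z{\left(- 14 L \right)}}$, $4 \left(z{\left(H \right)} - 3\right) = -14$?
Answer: $- \frac{1640}{3087} \approx -0.53126$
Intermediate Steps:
$z{\left(H \right)} = - \frac{1}{2}$ ($z{\left(H \right)} = 3 + \frac{1}{4} \left(-14\right) = 3 - \frac{7}{2} = - \frac{1}{2}$)
$y{\left(L \right)} = \frac{2}{9} + \frac{305 + L}{9 \left(- \frac{1}{2} + L\right)}$ ($y{\left(L \right)} = \frac{2}{9} + \frac{\left(L + 305\right) \frac{1}{L - \frac{1}{2}}}{9} = \frac{2}{9} + \frac{\left(305 + L\right) \frac{1}{- \frac{1}{2} + L}}{9} = \frac{2}{9} + \frac{\frac{1}{- \frac{1}{2} + L} \left(305 + L\right)}{9} = \frac{2}{9} + \frac{305 + L}{9 \left(- \frac{1}{2} + L\right)}$)
$- y{\left(172 \right)} = - \frac{2 \left(304 + 3 \cdot 172\right)}{9 \left(-1 + 2 \cdot 172\right)} = - \frac{2 \left(304 + 516\right)}{9 \left(-1 + 344\right)} = - \frac{2 \cdot 820}{9 \cdot 343} = \left(-1\right) \frac{1640}{3087} = - \frac{1640}{3087}$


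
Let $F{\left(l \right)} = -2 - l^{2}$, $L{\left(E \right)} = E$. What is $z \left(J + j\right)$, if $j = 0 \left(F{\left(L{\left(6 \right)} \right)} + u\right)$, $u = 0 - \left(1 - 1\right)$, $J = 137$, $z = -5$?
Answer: $-685$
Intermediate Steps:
$u = 0$ ($u = 0 - \left(1 - 1\right) = 0 - 0 = 0 + 0 = 0$)
$j = 0$ ($j = 0 \left(\left(-2 - 6^{2}\right) + 0\right) = 0 \left(\left(-2 - 36\right) + 0\right) = 0 \left(-38 + 0\right) = 0 \left(-38\right) = 0$)
$z \left(J + j\right) = - 5 \left(137 + 0\right) = \left(-5\right) 137 = -685$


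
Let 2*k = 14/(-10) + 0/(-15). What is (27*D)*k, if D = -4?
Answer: 378/5 ≈ 75.600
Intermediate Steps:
k = -7/10 (k = (14/(-10) + 0/(-15))/2 = (14*(-⅒) + 0*(-1/15))/2 = (-7/5 + 0)/2 = (½)*(-7/5) = -7/10 ≈ -0.70000)
(27*D)*k = (27*(-4))*(-7/10) = -108*(-7/10) = 378/5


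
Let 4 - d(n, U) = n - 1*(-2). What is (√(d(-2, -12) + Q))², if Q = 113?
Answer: 117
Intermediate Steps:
d(n, U) = 2 - n (d(n, U) = 4 - (n - 1*(-2)) = 4 - (n + 2) = 4 - (2 + n) = 4 + (-2 - n) = 2 - n)
(√(d(-2, -12) + Q))² = (√((2 - 1*(-2)) + 113))² = (√((2 + 2) + 113))² = (√(4 + 113))² = (√117)² = (3*√13)² = 117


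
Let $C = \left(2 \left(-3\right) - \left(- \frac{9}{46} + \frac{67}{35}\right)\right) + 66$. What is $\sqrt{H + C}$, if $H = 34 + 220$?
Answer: $\frac{\sqrt{809464530}}{1610} \approx 17.671$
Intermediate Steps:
$C = \frac{93833}{1610}$ ($C = \left(-6 - \frac{2767}{1610}\right) + 66 = - \frac{12427}{1610} + 66 = \frac{93833}{1610} \approx 58.281$)
$H = 254$
$\sqrt{H + C} = \sqrt{254 + \frac{93833}{1610}} = \sqrt{\frac{502773}{1610}} = \frac{\sqrt{809464530}}{1610}$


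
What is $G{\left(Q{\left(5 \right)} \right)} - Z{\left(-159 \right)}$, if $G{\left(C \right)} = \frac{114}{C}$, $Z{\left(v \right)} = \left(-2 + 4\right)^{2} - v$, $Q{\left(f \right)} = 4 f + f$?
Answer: $- \frac{3961}{25} \approx -158.44$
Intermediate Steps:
$Q{\left(f \right)} = 5 f$
$Z{\left(v \right)} = 4 - v$ ($Z{\left(v \right)} = 2^{2} - v = 4 - v$)
$G{\left(Q{\left(5 \right)} \right)} - Z{\left(-159 \right)} = \frac{114}{5 \cdot 5} - \left(4 - -159\right) = \frac{114}{25} - \left(4 + 159\right) = 114 \cdot \frac{1}{25} - 163 = \frac{114}{25} - 163 = - \frac{3961}{25}$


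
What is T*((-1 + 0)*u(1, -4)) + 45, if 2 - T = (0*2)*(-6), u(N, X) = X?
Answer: 53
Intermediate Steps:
T = 2 (T = 2 - 0*2*(-6) = 2 - 0*(-6) = 2 - 1*0 = 2 + 0 = 2)
T*((-1 + 0)*u(1, -4)) + 45 = 2*((-1 + 0)*(-4)) + 45 = 2*(-1*(-4)) + 45 = 2*4 + 45 = 8 + 45 = 53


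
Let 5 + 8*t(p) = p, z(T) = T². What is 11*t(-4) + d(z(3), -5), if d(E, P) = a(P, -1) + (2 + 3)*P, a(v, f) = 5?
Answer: -259/8 ≈ -32.375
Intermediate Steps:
t(p) = -5/8 + p/8
d(E, P) = 5 + 5*P (d(E, P) = 5 + (2 + 3)*P = 5 + 5*P)
11*t(-4) + d(z(3), -5) = 11*(-5/8 + (⅛)*(-4)) + (5 + 5*(-5)) = 11*(-5/8 - ½) + (5 - 25) = 11*(-9/8) - 20 = -99/8 - 20 = -259/8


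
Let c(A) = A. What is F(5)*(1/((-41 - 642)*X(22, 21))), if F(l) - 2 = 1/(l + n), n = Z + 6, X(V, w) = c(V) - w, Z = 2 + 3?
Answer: -33/10928 ≈ -0.0030198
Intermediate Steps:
Z = 5
X(V, w) = V - w
n = 11 (n = 5 + 6 = 11)
F(l) = 2 + 1/(11 + l) (F(l) = 2 + 1/(l + 11) = 2 + 1/(11 + l))
F(5)*(1/((-41 - 642)*X(22, 21))) = ((23 + 2*5)/(11 + 5))*(1/((-41 - 642)*(22 - 1*21))) = ((23 + 10)/16)*(1/((-683)*(22 - 21))) = ((1/16)*33)*(-1/683/1) = 33*(-1/683*1)/16 = (33/16)*(-1/683) = -33/10928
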